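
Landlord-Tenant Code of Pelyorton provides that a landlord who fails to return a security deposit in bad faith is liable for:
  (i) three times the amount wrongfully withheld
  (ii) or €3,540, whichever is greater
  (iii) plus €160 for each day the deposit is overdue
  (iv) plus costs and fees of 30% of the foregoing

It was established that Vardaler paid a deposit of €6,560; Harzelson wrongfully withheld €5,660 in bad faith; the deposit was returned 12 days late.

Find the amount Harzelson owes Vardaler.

Trebled: 3 × €5,660 = €16,980
Minimum €3,540: €16,980 meets the minimum, no increase.
Late-return penalty: 12 × €160 = €1,920
Damages plus late penalty: €16,980 + €1,920 = €18,900
Costs and fees: 30% of €18,900 = €5,670
Total recovery: €18,900 + €5,670 = €24,570

Recovery: €24,570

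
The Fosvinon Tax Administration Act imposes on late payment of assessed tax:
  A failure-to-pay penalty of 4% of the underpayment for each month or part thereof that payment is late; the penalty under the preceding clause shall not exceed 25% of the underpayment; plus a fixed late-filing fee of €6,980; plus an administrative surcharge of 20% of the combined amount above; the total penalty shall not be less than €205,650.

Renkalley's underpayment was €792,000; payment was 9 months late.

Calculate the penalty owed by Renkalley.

Penalty: €245,976

Accrued rate: 4% × 9 = 36%, capped at 25% → 25%
Failure-to-pay penalty: 25% of €792,000 = €198,000
Penalty before surcharge: €198,000 + €6,980 = €204,980
Administrative surcharge: 20% of €204,980 = €40,996
Total penalty: €204,980 + €40,996 = €245,976
Minimum €205,650: €245,976 meets the minimum, no increase.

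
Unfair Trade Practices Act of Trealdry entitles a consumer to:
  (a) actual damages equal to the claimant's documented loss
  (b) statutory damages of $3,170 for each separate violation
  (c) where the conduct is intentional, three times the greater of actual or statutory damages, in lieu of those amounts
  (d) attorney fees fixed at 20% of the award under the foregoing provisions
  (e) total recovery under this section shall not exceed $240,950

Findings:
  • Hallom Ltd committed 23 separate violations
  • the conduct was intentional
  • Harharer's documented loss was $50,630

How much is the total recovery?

$240,950

Statutory damages: 23 × $3,170 = $72,910
Greater of actual damages ($50,630) or statutory damages ($72,910): $72,910
Trebled: 3 × $72,910 = $218,730
Attorney fees: 20% of $218,730 = $43,746
Total before cap: $218,730 + $43,746 = $262,476
Cap at $240,950: $262,476 exceeds the cap → $240,950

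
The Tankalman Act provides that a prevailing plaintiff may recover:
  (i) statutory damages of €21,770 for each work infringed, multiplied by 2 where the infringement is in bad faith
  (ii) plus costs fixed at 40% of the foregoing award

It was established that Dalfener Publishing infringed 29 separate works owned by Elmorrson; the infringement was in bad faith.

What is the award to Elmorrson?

Statutory damages: 29 × €21,770 = €631,330
Doubled: 2 × €631,330 = €1,262,660
Costs: 40% of €1,262,660 = €505,064
Award plus costs: €1,262,660 + €505,064 = €1,767,724

€1,767,724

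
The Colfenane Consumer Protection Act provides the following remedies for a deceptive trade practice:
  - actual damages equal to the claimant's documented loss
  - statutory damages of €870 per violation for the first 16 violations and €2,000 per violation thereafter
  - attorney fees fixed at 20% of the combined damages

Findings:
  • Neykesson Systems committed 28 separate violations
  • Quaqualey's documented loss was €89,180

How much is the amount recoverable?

Total recovery: €152,520

First 16 violations: 16 × €870 = €13,920
Remaining violations: (28 − 16) × €2,000 = €24,000
Statutory damages: €13,920 + €24,000 = €37,920
Combined damages: €89,180 + €37,920 = €127,100
Attorney fees: 20% of €127,100 = €25,420
Total recovery: €127,100 + €25,420 = €152,520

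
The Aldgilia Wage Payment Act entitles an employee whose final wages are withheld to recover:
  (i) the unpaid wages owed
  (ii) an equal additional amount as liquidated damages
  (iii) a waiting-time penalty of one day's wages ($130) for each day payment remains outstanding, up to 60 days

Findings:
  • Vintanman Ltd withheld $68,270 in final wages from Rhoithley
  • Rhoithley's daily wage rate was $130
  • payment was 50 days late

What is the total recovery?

Liquidated damages (equal amount): $68,270
Penalty days: min(50, 60) = 50
Waiting-time penalty: 50 × $130 = $6,500
Total award: $68,270 + $68,270 + $6,500 = $143,040

$143,040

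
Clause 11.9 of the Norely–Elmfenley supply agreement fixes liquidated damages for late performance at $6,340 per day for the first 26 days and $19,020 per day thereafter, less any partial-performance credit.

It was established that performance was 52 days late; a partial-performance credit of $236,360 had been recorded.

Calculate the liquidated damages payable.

$423,000

First 26 days: 26 × $6,340 = $164,840
Remaining days: (52 − 26) × $19,020 = $494,520
Accrued per-day damages: $164,840 + $494,520 = $659,360
Less partial-performance credit: $659,360 − $236,360 = $423,000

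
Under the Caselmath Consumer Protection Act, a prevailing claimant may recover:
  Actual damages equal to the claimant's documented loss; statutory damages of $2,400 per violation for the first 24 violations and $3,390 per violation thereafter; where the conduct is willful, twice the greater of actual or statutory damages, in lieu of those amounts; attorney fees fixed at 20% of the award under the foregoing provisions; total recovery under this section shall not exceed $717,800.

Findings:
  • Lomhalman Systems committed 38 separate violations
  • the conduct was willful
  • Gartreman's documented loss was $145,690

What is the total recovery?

First 24 violations: 24 × $2,400 = $57,600
Remaining violations: (38 − 24) × $3,390 = $47,460
Statutory damages: $57,600 + $47,460 = $105,060
Greater of actual damages ($145,690) or statutory damages ($105,060): $145,690
Doubled: 2 × $145,690 = $291,380
Attorney fees: 20% of $291,380 = $58,276
Total before cap: $291,380 + $58,276 = $349,656
Cap at $717,800: $349,656 is within the cap, no reduction.

$349,656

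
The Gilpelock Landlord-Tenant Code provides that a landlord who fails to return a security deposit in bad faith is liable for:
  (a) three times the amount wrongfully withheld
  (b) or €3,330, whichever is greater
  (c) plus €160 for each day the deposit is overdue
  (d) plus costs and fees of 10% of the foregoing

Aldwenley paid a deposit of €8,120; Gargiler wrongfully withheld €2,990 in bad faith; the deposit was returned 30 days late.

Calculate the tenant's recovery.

€15,147

Trebled: 3 × €2,990 = €8,970
Minimum €3,330: €8,970 meets the minimum, no increase.
Late-return penalty: 30 × €160 = €4,800
Damages plus late penalty: €8,970 + €4,800 = €13,770
Costs and fees: 10% of €13,770 = €1,377
Total recovery: €13,770 + €1,377 = €15,147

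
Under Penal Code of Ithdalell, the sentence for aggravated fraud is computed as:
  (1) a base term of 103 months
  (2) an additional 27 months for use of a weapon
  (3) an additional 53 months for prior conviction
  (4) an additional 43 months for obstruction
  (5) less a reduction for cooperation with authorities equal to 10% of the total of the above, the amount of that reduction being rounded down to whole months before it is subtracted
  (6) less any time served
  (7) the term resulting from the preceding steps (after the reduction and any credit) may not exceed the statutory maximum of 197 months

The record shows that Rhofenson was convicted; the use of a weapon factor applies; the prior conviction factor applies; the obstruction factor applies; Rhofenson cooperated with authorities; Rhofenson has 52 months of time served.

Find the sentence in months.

Use of a weapon enhancement: +27 months
Prior conviction enhancement: +53 months
Obstruction enhancement: +43 months
Adjusted term: 103 months + 27 months + 53 months + 43 months = 226 months
Cooperation with authorities reduction: 10% of 226 months = 22 months (rounded down)
After reduction: 226 − 22 = 204 months
Less time served: 204 months − 52 months = 152 months
Cap at 197 months: 152 months is within the cap, no reduction.

152 months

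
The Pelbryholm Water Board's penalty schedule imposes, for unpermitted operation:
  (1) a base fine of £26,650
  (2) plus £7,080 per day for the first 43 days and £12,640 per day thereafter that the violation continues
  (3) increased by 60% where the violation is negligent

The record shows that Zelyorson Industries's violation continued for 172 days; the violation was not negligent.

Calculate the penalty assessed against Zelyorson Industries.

First 43 days: 43 × £7,080 = £304,440
Remaining days: (172 − 43) × £12,640 = £1,630,560
Per-day component: £304,440 + £1,630,560 = £1,935,000
Base plus per-day: £26,650 + £1,935,000 = £1,961,650
The violation was not negligent: no 60% increase.

£1,961,650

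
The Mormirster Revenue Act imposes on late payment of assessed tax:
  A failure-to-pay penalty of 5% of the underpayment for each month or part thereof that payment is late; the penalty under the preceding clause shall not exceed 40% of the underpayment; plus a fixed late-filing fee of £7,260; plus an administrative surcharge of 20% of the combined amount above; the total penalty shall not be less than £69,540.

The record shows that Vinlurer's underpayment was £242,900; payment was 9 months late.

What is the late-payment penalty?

£125,304

Accrued rate: 5% × 9 = 45%, capped at 40% → 40%
Failure-to-pay penalty: 40% of £242,900 = £97,160
Penalty before surcharge: £97,160 + £7,260 = £104,420
Administrative surcharge: 20% of £104,420 = £20,884
Total penalty: £104,420 + £20,884 = £125,304
Minimum £69,540: £125,304 meets the minimum, no increase.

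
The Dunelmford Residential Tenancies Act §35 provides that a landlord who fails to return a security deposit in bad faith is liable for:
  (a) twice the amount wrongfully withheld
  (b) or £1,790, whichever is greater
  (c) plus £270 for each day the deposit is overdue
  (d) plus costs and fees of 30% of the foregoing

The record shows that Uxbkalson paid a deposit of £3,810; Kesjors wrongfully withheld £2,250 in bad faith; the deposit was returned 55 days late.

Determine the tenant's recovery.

Doubled: 2 × £2,250 = £4,500
Minimum £1,790: £4,500 meets the minimum, no increase.
Late-return penalty: 55 × £270 = £14,850
Damages plus late penalty: £4,500 + £14,850 = £19,350
Costs and fees: 30% of £19,350 = £5,805
Total recovery: £19,350 + £5,805 = £25,155

£25,155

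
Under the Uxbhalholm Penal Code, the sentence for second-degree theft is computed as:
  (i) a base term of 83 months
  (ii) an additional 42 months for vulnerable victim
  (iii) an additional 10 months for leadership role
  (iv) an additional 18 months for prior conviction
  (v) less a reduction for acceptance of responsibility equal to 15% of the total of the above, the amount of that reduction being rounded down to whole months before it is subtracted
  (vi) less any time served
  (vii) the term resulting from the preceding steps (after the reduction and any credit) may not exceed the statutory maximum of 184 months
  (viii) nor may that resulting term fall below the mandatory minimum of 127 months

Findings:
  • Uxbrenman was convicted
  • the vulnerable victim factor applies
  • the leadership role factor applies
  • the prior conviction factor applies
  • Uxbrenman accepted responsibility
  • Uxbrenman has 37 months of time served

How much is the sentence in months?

Vulnerable victim enhancement: +42 months
Leadership role enhancement: +10 months
Prior conviction enhancement: +18 months
Adjusted term: 83 months + 42 months + 10 months + 18 months = 153 months
Acceptance of responsibility reduction: 15% of 153 months = 22 months (rounded down)
After reduction: 153 − 22 = 131 months
Less time served: 131 months − 37 months = 94 months
Cap at 184 months: 94 months is within the cap, no reduction.
Minimum 127 months: 94 months is below the minimum → 127 months

127 months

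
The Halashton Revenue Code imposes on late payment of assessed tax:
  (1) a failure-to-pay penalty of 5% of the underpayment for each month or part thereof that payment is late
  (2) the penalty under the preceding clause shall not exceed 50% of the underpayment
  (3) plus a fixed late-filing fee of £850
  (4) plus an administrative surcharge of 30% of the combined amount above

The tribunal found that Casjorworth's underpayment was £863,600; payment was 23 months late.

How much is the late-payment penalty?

Accrued rate: 5% × 23 = 115%, capped at 50% → 50%
Failure-to-pay penalty: 50% of £863,600 = £431,800
Penalty before surcharge: £431,800 + £850 = £432,650
Administrative surcharge: 30% of £432,650 = £129,795
Total penalty: £432,650 + £129,795 = £562,445

£562,445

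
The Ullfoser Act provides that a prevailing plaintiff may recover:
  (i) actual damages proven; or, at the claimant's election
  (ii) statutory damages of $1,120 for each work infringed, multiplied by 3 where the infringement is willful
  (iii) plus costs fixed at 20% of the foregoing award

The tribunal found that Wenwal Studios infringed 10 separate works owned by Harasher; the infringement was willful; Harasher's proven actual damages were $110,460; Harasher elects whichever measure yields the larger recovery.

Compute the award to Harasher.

$132,552

Statutory damages: 10 × $1,120 = $11,200
Trebled: 3 × $11,200 = $33,600
Greater of actual damages ($110,460) or enhanced statutory damages ($33,600): $110,460
Costs: 20% of $110,460 = $22,092
Award plus costs: $110,460 + $22,092 = $132,552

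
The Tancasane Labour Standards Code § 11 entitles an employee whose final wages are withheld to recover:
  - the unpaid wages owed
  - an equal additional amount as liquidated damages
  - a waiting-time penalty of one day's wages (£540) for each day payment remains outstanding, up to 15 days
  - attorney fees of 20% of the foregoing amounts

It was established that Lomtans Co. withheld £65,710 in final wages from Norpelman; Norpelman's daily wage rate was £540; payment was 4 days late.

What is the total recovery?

Liquidated damages (equal amount): £65,710
Penalty days: min(4, 15) = 4
Waiting-time penalty: 4 × £540 = £2,160
Subtotal: £65,710 + £65,710 + £2,160 = £133,580
Attorney fees: 20% of £133,580 = £26,716
Total award: £133,580 + £26,716 = £160,296

£160,296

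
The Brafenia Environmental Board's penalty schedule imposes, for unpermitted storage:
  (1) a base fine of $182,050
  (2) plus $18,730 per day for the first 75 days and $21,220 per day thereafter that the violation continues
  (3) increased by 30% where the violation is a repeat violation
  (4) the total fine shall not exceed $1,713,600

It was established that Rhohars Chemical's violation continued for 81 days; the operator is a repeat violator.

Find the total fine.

First 75 days: 75 × $18,730 = $1,404,750
Remaining days: (81 − 75) × $21,220 = $127,320
Per-day component: $1,404,750 + $127,320 = $1,532,070
Base plus per-day: $182,050 + $1,532,070 = $1,714,120
Enhancement: 30% of $1,714,120 = $514,236
Enhanced fine: $1,714,120 + $514,236 = $2,228,356
Cap at $1,713,600: $2,228,356 exceeds the cap → $1,713,600

$1,713,600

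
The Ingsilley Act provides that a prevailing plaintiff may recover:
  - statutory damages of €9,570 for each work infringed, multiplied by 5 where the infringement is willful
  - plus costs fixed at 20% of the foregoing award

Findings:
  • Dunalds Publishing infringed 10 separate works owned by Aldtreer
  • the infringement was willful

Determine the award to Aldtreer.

€574,200

Statutory damages: 10 × €9,570 = €95,700
Multiplied by 5: 5 × €95,700 = €478,500
Costs: 20% of €478,500 = €95,700
Award plus costs: €478,500 + €95,700 = €574,200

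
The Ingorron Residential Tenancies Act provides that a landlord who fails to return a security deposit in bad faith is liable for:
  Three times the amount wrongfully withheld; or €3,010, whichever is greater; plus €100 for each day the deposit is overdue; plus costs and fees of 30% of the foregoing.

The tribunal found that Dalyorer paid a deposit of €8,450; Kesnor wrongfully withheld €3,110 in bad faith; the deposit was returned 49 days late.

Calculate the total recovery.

Recovery: €18,499

Trebled: 3 × €3,110 = €9,330
Minimum €3,010: €9,330 meets the minimum, no increase.
Late-return penalty: 49 × €100 = €4,900
Damages plus late penalty: €9,330 + €4,900 = €14,230
Costs and fees: 30% of €14,230 = €4,269
Total recovery: €14,230 + €4,269 = €18,499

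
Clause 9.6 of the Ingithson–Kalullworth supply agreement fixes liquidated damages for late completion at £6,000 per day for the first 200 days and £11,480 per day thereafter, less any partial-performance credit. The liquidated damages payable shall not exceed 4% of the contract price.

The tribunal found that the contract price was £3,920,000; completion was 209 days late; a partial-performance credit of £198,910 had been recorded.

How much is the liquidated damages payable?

First 200 days: 200 × £6,000 = £1,200,000
Remaining days: (209 − 200) × £11,480 = £103,320
Accrued per-day damages: £1,200,000 + £103,320 = £1,303,320
Less partial-performance credit: £1,303,320 − £198,910 = £1,104,410
Cap: 4% of £3,920,000 = £156,800
Cap at £156,800: £1,104,410 exceeds the cap → £156,800

Liquidated damages: £156,800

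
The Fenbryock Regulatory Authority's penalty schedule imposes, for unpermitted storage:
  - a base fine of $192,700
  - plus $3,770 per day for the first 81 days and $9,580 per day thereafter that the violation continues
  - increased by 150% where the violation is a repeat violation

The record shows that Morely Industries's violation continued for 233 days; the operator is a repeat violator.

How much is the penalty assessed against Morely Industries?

First 81 days: 81 × $3,770 = $305,370
Remaining days: (233 − 81) × $9,580 = $1,456,160
Per-day component: $305,370 + $1,456,160 = $1,761,530
Base plus per-day: $192,700 + $1,761,530 = $1,954,230
Enhancement: 150% of $1,954,230 = $2,931,345
Enhanced fine: $1,954,230 + $2,931,345 = $4,885,575

$4,885,575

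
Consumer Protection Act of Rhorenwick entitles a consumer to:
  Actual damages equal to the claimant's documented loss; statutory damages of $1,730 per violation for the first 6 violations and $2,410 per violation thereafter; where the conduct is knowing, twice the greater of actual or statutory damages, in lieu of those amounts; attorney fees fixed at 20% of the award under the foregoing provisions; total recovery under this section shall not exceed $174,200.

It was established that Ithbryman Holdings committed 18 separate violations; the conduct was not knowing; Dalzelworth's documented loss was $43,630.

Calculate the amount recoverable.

First 6 violations: 6 × $1,730 = $10,380
Remaining violations: (18 − 6) × $2,410 = $28,920
Statutory damages: $10,380 + $28,920 = $39,300
Conduct not knowing: the in-lieu enhancement does not apply.
Actual plus statutory damages: $43,630 + $39,300 = $82,930
Attorney fees: 20% of $82,930 = $16,586
Total before cap: $82,930 + $16,586 = $99,516
Cap at $174,200: $99,516 is within the cap, no reduction.

$99,516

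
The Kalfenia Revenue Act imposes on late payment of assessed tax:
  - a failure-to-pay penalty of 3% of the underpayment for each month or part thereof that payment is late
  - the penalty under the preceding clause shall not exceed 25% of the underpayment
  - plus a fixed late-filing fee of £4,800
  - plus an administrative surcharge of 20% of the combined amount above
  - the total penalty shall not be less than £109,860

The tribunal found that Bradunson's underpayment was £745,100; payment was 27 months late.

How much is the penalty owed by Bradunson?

Accrued rate: 3% × 27 = 81%, capped at 25% → 25%
Failure-to-pay penalty: 25% of £745,100 = £186,275
Penalty before surcharge: £186,275 + £4,800 = £191,075
Administrative surcharge: 20% of £191,075 = £38,215
Total penalty: £191,075 + £38,215 = £229,290
Minimum £109,860: £229,290 meets the minimum, no increase.

£229,290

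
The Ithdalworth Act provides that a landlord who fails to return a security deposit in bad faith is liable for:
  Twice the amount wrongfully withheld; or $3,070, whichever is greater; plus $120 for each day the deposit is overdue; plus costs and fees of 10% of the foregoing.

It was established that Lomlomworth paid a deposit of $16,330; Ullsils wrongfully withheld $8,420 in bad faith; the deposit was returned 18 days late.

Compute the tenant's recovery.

$20,900

Doubled: 2 × $8,420 = $16,840
Minimum $3,070: $16,840 meets the minimum, no increase.
Late-return penalty: 18 × $120 = $2,160
Damages plus late penalty: $16,840 + $2,160 = $19,000
Costs and fees: 10% of $19,000 = $1,900
Total recovery: $19,000 + $1,900 = $20,900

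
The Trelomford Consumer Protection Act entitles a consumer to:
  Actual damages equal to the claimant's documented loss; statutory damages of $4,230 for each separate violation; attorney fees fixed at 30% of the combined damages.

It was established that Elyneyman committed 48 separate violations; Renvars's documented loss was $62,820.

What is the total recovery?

$345,618

Statutory damages: 48 × $4,230 = $203,040
Combined damages: $62,820 + $203,040 = $265,860
Attorney fees: 30% of $265,860 = $79,758
Total recovery: $265,860 + $79,758 = $345,618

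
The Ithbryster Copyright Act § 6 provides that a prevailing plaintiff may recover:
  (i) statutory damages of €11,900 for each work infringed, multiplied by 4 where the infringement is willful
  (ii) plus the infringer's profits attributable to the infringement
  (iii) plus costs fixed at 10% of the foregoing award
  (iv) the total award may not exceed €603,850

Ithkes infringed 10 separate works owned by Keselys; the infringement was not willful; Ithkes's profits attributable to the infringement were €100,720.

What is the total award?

€241,692

Statutory damages: 10 × €11,900 = €119,000
Infringement not willful: no ×4 enhancement.
Combined award: €119,000 + €100,720 = €219,720
Costs: 10% of €219,720 = €21,972
Award plus costs: €219,720 + €21,972 = €241,692
Cap at €603,850: €241,692 is within the cap, no reduction.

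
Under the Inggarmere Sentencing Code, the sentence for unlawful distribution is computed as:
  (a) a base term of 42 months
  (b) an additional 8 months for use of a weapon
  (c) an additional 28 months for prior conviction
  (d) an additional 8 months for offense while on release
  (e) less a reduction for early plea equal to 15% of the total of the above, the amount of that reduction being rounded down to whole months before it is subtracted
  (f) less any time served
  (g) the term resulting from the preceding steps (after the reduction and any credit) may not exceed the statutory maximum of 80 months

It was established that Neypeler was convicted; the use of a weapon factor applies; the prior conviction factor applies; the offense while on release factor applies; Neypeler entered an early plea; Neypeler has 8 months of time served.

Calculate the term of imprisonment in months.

Use of a weapon enhancement: +8 months
Prior conviction enhancement: +28 months
Offense while on release enhancement: +8 months
Adjusted term: 42 months + 8 months + 28 months + 8 months = 86 months
Early plea reduction: 15% of 86 months = 12 months (rounded down)
After reduction: 86 − 12 = 74 months
Less time served: 74 months − 8 months = 66 months
Cap at 80 months: 66 months is within the cap, no reduction.

66 months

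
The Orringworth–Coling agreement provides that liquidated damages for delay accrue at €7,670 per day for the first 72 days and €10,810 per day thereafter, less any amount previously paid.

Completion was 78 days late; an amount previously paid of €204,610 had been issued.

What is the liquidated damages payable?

€412,490

First 72 days: 72 × €7,670 = €552,240
Remaining days: (78 − 72) × €10,810 = €64,860
Accrued per-day damages: €552,240 + €64,860 = €617,100
Less amount previously paid: €617,100 − €204,610 = €412,490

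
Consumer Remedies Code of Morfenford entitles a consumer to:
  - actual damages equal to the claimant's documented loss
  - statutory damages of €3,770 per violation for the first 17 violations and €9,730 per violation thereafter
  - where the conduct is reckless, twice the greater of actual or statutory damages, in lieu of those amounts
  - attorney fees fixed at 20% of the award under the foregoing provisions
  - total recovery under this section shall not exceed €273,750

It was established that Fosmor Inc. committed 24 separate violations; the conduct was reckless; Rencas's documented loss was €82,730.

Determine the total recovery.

Total recovery: €273,750

First 17 violations: 17 × €3,770 = €64,090
Remaining violations: (24 − 17) × €9,730 = €68,110
Statutory damages: €64,090 + €68,110 = €132,200
Greater of actual damages (€82,730) or statutory damages (€132,200): €132,200
Doubled: 2 × €132,200 = €264,400
Attorney fees: 20% of €264,400 = €52,880
Total before cap: €264,400 + €52,880 = €317,280
Cap at €273,750: €317,280 exceeds the cap → €273,750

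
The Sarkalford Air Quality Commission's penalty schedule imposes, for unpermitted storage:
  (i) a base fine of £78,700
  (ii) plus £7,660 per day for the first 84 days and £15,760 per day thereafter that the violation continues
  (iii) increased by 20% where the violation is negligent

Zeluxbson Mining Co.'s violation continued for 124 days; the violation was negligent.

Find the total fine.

First 84 days: 84 × £7,660 = £643,440
Remaining days: (124 − 84) × £15,760 = £630,400
Per-day component: £643,440 + £630,400 = £1,273,840
Base plus per-day: £78,700 + £1,273,840 = £1,352,540
Enhancement: 20% of £1,352,540 = £270,508
Enhanced fine: £1,352,540 + £270,508 = £1,623,048

£1,623,048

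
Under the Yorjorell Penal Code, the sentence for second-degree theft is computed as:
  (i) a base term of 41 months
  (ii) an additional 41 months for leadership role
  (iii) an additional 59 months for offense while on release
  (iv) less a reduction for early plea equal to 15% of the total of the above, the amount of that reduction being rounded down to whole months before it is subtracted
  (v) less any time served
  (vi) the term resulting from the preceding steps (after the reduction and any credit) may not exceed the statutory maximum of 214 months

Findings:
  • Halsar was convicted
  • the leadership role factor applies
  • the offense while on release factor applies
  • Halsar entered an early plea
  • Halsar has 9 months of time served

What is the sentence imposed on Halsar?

Leadership role enhancement: +41 months
Offense while on release enhancement: +59 months
Adjusted term: 41 months + 41 months + 59 months = 141 months
Early plea reduction: 15% of 141 months = 21 months (rounded down)
After reduction: 141 − 21 = 120 months
Less time served: 120 months − 9 months = 111 months
Cap at 214 months: 111 months is within the cap, no reduction.

111 months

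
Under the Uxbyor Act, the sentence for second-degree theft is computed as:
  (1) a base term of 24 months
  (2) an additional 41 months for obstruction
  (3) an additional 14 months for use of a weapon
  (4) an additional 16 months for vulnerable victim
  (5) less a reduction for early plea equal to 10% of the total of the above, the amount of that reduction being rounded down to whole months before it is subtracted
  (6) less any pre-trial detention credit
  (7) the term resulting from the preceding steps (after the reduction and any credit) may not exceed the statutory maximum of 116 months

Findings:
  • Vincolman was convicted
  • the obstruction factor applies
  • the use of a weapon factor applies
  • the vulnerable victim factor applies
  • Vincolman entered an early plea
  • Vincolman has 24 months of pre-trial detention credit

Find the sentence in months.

62 months

Obstruction enhancement: +41 months
Use of a weapon enhancement: +14 months
Vulnerable victim enhancement: +16 months
Adjusted term: 24 months + 41 months + 14 months + 16 months = 95 months
Early plea reduction: 10% of 95 months = 9 months (rounded down)
After reduction: 95 − 9 = 86 months
Less pre-trial detention credit: 86 months − 24 months = 62 months
Cap at 116 months: 62 months is within the cap, no reduction.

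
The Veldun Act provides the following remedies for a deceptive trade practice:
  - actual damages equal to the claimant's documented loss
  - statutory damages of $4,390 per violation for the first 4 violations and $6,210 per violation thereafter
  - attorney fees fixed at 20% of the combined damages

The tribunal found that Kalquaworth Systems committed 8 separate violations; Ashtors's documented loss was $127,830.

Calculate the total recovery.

First 4 violations: 4 × $4,390 = $17,560
Remaining violations: (8 − 4) × $6,210 = $24,840
Statutory damages: $17,560 + $24,840 = $42,400
Combined damages: $127,830 + $42,400 = $170,230
Attorney fees: 20% of $170,230 = $34,046
Total recovery: $170,230 + $34,046 = $204,276

$204,276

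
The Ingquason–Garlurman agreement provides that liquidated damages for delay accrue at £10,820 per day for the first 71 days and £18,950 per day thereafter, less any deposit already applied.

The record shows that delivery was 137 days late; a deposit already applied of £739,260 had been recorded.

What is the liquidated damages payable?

First 71 days: 71 × £10,820 = £768,220
Remaining days: (137 − 71) × £18,950 = £1,250,700
Accrued per-day damages: £768,220 + £1,250,700 = £2,018,920
Less deposit already applied: £2,018,920 − £739,260 = £1,279,660

£1,279,660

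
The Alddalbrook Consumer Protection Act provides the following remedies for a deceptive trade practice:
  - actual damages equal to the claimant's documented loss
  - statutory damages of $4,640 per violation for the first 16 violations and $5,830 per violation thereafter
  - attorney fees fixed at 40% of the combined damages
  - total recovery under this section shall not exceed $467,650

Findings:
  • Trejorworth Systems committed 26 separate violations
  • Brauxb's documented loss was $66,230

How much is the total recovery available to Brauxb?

$278,278

First 16 violations: 16 × $4,640 = $74,240
Remaining violations: (26 − 16) × $5,830 = $58,300
Statutory damages: $74,240 + $58,300 = $132,540
Combined damages: $66,230 + $132,540 = $198,770
Attorney fees: 40% of $198,770 = $79,508
Total before cap: $198,770 + $79,508 = $278,278
Cap at $467,650: $278,278 is within the cap, no reduction.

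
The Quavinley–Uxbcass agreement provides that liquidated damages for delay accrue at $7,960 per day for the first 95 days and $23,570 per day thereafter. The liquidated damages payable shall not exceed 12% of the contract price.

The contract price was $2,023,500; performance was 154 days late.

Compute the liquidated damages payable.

First 95 days: 95 × $7,960 = $756,200
Remaining days: (154 − 95) × $23,570 = $1,390,630
Accrued per-day damages: $756,200 + $1,390,630 = $2,146,830
Cap: 12% of $2,023,500 = $242,820
Cap at $242,820: $2,146,830 exceeds the cap → $242,820

$242,820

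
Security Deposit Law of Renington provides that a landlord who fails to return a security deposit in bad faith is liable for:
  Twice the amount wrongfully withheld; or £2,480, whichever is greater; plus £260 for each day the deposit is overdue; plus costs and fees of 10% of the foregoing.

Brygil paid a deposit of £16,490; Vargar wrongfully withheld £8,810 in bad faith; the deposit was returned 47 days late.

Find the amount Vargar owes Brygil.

Doubled: 2 × £8,810 = £17,620
Minimum £2,480: £17,620 meets the minimum, no increase.
Late-return penalty: 47 × £260 = £12,220
Damages plus late penalty: £17,620 + £12,220 = £29,840
Costs and fees: 10% of £29,840 = £2,984
Total recovery: £29,840 + £2,984 = £32,824

£32,824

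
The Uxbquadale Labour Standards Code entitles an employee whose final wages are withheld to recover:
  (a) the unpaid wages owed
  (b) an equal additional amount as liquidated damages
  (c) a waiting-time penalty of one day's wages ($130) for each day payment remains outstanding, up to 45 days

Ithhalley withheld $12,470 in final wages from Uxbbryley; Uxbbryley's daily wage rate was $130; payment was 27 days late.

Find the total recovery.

Liquidated damages (equal amount): $12,470
Penalty days: min(27, 45) = 27
Waiting-time penalty: 27 × $130 = $3,510
Total award: $12,470 + $12,470 + $3,510 = $28,450

$28,450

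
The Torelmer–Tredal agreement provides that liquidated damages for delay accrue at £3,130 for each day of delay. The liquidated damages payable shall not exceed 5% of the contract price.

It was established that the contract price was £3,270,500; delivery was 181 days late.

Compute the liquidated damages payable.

Per-day damages: 181 × £3,130 = £566,530
Cap: 5% of £3,270,500 = £163,525
Cap at £163,525: £566,530 exceeds the cap → £163,525

£163,525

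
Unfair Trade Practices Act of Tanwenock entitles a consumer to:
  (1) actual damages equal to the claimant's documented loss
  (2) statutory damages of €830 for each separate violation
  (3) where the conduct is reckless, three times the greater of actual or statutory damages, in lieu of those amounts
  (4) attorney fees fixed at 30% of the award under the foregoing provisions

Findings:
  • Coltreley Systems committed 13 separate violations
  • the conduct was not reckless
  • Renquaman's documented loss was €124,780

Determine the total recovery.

Statutory damages: 13 × €830 = €10,790
Conduct not reckless: the in-lieu enhancement does not apply.
Actual plus statutory damages: €124,780 + €10,790 = €135,570
Attorney fees: 30% of €135,570 = €40,671
Total recovery: €135,570 + €40,671 = €176,241

€176,241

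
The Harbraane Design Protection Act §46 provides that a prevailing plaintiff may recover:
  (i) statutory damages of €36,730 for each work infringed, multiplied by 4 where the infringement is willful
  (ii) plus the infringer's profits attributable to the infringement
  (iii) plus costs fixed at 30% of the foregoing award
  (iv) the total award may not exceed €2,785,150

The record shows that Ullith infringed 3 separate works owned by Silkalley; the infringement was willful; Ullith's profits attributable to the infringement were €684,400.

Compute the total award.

Statutory damages: 3 × €36,730 = €110,190
Multiplied by 4: 4 × €110,190 = €440,760
Combined award: €440,760 + €684,400 = €1,125,160
Costs: 30% of €1,125,160 = €337,548
Award plus costs: €1,125,160 + €337,548 = €1,462,708
Cap at €2,785,150: €1,462,708 is within the cap, no reduction.

€1,462,708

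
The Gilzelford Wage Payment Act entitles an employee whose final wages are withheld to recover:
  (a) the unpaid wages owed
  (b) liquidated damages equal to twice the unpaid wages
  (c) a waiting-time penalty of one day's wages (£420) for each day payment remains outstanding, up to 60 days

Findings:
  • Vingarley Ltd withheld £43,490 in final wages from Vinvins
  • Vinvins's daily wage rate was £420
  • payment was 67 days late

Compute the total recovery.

Doubled: 2 × £43,490 = £86,980
Penalty days: min(67, 60) = 60
Waiting-time penalty: 60 × £420 = £25,200
Total award: £43,490 + £86,980 + £25,200 = £155,670

£155,670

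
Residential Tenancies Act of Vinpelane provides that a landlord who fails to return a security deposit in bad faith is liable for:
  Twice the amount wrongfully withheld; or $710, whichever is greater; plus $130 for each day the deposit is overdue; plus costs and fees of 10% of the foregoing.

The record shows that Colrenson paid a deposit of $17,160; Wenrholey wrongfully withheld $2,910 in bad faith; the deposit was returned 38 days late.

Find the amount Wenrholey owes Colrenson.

Doubled: 2 × $2,910 = $5,820
Minimum $710: $5,820 meets the minimum, no increase.
Late-return penalty: 38 × $130 = $4,940
Damages plus late penalty: $5,820 + $4,940 = $10,760
Costs and fees: 10% of $10,760 = $1,076
Total recovery: $10,760 + $1,076 = $11,836

$11,836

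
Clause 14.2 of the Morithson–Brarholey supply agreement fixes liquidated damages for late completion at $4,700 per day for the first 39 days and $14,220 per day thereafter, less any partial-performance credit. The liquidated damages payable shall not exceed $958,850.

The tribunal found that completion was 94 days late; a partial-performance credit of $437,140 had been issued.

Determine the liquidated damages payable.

$528,260

First 39 days: 39 × $4,700 = $183,300
Remaining days: (94 − 39) × $14,220 = $782,100
Accrued per-day damages: $183,300 + $782,100 = $965,400
Less partial-performance credit: $965,400 − $437,140 = $528,260
Cap at $958,850: $528,260 is within the cap, no reduction.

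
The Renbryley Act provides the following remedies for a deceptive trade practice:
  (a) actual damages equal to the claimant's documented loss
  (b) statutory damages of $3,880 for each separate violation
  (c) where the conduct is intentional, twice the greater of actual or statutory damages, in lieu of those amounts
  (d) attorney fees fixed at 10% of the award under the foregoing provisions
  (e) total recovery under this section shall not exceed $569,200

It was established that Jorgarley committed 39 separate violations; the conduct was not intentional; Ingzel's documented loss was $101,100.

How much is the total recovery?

Statutory damages: 39 × $3,880 = $151,320
Conduct not intentional: the in-lieu enhancement does not apply.
Actual plus statutory damages: $101,100 + $151,320 = $252,420
Attorney fees: 10% of $252,420 = $25,242
Total before cap: $252,420 + $25,242 = $277,662
Cap at $569,200: $277,662 is within the cap, no reduction.

Total recovery: $277,662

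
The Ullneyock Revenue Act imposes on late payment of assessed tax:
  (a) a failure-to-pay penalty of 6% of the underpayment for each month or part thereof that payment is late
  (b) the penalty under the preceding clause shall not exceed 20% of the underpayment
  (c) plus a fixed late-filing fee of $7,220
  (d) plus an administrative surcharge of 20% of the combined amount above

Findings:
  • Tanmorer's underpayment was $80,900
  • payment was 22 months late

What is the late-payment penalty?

Accrued rate: 6% × 22 = 132%, capped at 20% → 20%
Failure-to-pay penalty: 20% of $80,900 = $16,180
Penalty before surcharge: $16,180 + $7,220 = $23,400
Administrative surcharge: 20% of $23,400 = $4,680
Total penalty: $23,400 + $4,680 = $28,080

$28,080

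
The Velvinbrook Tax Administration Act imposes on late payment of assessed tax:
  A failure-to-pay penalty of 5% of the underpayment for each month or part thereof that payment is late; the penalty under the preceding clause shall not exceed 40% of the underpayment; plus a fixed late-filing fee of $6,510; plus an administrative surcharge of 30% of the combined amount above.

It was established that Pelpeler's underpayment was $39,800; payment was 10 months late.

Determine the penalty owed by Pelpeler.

Accrued rate: 5% × 10 = 50%, capped at 40% → 40%
Failure-to-pay penalty: 40% of $39,800 = $15,920
Penalty before surcharge: $15,920 + $6,510 = $22,430
Administrative surcharge: 30% of $22,430 = $6,729
Total penalty: $22,430 + $6,729 = $29,159

$29,159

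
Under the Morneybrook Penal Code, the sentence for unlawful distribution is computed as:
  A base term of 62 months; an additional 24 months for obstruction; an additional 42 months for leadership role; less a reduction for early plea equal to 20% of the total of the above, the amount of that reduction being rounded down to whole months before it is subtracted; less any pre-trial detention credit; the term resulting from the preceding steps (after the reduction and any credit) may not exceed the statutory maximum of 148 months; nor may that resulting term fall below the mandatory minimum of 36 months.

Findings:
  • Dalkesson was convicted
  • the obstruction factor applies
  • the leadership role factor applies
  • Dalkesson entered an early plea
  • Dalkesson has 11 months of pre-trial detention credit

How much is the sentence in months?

92 months

Obstruction enhancement: +24 months
Leadership role enhancement: +42 months
Adjusted term: 62 months + 24 months + 42 months = 128 months
Early plea reduction: 20% of 128 months = 25 months (rounded down)
After reduction: 128 − 25 = 103 months
Less pre-trial detention credit: 103 months − 11 months = 92 months
Cap at 148 months: 92 months is within the cap, no reduction.
Minimum 36 months: 92 months meets the minimum, no increase.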